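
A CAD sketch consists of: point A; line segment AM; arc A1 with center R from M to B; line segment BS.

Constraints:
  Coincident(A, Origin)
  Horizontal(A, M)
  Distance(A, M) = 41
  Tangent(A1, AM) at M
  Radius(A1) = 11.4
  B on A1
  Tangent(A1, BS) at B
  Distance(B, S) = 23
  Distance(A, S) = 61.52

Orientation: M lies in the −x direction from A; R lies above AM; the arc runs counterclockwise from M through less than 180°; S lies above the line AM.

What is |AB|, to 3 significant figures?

38.8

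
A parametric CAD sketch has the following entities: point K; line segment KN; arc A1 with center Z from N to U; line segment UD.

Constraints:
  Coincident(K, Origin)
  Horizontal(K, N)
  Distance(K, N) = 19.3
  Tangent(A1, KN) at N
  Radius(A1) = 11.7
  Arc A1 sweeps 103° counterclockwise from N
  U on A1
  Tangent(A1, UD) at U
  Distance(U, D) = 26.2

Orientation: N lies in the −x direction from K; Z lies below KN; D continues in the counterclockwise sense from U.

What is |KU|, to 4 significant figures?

33.88

Since A1 is tangent to KN there, ZN ⟂ KN, so Z = N + (0, -11.7) = (-19.30, -11.70). On A1, N sits at bearing 90° from Z; a 103° counterclockwise sweep puts U at bearing 193°, so U = Z + 11.7·(cos 193°, sin 193°) = (-30.70, -14.33). Then |KU| = |U − K| = 33.88.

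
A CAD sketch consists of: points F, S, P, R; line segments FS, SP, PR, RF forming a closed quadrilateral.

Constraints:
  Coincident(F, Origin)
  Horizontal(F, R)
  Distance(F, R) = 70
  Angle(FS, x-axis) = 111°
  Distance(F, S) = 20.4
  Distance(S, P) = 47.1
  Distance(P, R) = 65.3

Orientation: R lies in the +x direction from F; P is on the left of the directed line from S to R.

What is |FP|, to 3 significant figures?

57.4

F is at the origin; FR is horizontal with |FR| = 70.0 and R in +x, so R = (70.0, 0). FS runs at 111.0° with |FS| = 20.4, so S = (-7.31, 19.0). P is determined by |SP| = 47.1 and |PR| = 65.3 together: it lies at the intersection of circle(S, 47.1) and circle(R, 65.3). With |SR| = 79.6, the foot of the radical line on SR is 27.0 from S and the perpendicular offset is √(47.1² − 27.0²) = 38.6. Taking the left-of-SR solution: P = (28.1, 50.1).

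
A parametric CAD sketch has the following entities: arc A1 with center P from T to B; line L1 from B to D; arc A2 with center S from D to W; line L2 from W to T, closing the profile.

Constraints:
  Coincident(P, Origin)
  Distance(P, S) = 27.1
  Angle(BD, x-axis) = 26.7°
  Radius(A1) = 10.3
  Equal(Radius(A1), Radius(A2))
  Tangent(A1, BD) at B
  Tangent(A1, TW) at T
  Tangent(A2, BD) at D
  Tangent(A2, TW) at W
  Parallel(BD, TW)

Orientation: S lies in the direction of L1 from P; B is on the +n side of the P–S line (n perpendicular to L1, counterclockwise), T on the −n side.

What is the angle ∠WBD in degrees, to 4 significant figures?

37.24°

Tangency of A1 to both parallel lines with radius 10.3 puts B and T at P ± 10.3·n: B = (-4.628, 9.202), T = (4.628, -9.202). Equal radii place D and W the same way about S: D = S + 10.3·n = (19.58, 21.38), W = S − 10.3·n = (28.84, 2.975). Then cos ∠WBD = BW·BD / (|BW||BD|), giving 37.24°.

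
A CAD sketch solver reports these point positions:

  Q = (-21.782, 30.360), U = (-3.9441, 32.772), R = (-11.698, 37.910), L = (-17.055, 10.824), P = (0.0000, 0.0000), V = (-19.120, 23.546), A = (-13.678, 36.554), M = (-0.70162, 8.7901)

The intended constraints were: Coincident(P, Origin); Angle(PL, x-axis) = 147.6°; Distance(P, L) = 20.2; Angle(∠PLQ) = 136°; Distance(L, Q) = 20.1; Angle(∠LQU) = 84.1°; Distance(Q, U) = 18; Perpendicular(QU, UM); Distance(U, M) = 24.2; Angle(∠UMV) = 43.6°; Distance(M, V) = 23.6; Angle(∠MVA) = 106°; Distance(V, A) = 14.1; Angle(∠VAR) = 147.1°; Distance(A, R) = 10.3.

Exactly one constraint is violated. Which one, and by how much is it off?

Distance(A, R) = 10.3 — off by 7.90.

P = (0.00, 0.00) ✓; PL at 147.6° ✓; |PL| = 20.20 ✓; ∠PLQ = 136.0° ✓; |LQ| = 20.10 ✓; ∠LQU = 84.10° ✓; |QU| = 18.00 ✓; ∠(QU, UM) = 90.00° ✓; |UM| = 24.20 ✓; ∠UMV = 43.60° ✓; |MV| = 23.60 ✓; ∠MVA = 106.0° ✓; |VA| = 14.10 ✓; ∠VAR = 147.1° ✓; |AR| = 2.400 ✗.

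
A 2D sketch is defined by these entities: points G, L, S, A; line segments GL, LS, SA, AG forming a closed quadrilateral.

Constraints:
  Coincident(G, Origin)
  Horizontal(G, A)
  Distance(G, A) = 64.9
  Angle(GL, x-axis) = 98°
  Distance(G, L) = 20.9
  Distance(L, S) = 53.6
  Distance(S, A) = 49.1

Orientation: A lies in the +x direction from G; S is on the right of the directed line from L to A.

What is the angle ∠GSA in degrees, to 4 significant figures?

99.72°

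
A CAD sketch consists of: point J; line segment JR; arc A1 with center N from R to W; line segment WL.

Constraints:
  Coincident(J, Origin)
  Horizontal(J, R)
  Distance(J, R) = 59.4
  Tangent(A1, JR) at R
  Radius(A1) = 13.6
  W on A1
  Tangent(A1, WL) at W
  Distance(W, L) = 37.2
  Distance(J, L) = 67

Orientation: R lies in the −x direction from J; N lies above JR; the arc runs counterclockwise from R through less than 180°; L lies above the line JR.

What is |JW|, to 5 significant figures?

47.636

Checks: |NW| = 13.60 ✓; ∠(NW, WL) = 90.00° ✓; |WL| = 37.20 ✓; |JL| = 67.00 ✓.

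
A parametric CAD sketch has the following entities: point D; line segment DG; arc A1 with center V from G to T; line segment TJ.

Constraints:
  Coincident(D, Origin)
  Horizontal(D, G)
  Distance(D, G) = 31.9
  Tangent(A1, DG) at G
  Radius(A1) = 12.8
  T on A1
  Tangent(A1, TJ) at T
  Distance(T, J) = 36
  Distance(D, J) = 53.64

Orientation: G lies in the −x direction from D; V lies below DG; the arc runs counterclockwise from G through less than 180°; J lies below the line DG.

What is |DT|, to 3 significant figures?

46.9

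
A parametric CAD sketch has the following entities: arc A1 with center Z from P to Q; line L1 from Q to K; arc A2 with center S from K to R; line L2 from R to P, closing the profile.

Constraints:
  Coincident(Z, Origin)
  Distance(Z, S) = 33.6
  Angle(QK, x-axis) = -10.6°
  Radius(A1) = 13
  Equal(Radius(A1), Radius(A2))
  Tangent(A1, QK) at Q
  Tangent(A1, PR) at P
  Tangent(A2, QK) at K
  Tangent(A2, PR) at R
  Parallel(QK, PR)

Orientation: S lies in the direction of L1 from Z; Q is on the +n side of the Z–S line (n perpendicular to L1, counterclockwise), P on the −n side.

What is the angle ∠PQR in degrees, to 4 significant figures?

52.27°

The slot axis is L1's direction at -10.6°, so u = (cos -10.6°, sin -10.6°) = (0.9829, -0.1840) and n = (−sin -10.6°, cos -10.6°) = (0.1840, 0.9829). Z is at the origin and S lies 33.6 along u from Z, so S = 33.6·u = (33.03, -6.181). Tangency of A1 to both parallel lines with radius 13.0 puts Q and P at Z ± 13.0·n: Q = (2.391, 12.78), P = (-2.391, -12.78). Equal radii place K and R the same way about S: K = S + 13.0·n = (35.42, 6.597), R = S − 13.0·n = (30.64, -18.96). Then cos ∠PQR = QP·QR / (|QP||QR|), giving 52.27°.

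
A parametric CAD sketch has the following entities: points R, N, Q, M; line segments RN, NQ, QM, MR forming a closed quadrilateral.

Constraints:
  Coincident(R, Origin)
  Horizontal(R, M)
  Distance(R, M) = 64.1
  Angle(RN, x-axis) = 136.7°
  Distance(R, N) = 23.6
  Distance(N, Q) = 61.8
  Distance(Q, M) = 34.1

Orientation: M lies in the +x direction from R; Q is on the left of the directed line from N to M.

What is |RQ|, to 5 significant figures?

51.444

Checks: |NQ| = 61.80 ✓; |QM| = 34.10 ✓.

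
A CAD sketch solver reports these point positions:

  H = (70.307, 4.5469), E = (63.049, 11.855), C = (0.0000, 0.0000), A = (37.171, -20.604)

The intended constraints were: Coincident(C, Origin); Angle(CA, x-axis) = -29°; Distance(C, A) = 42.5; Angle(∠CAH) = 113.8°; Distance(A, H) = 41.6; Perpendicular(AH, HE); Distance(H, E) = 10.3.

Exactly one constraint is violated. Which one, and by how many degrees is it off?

Perpendicular(AH, HE) — off by 7.60°.

C = (0.00, 0.00) ✓; CA at -29.00° ✓; |CA| = 42.50 ✓; ∠CAH = 113.8° ✓; |AH| = 41.60 ✓; ∠(AH, HE) = 97.60° ✗; |HE| = 10.30 ✓.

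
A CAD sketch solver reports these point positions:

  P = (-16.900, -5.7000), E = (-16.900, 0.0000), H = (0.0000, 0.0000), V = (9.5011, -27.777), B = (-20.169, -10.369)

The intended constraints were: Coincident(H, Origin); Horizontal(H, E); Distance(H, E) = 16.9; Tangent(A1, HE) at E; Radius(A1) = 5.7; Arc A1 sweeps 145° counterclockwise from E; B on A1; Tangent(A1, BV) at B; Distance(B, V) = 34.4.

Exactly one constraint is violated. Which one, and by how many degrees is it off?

Tangent(A1, BV) at B — off by 4.60°.

H = (0.00, 0.00) ✓; H.y = 0.00, E.y = 0.00 ✓; |HE| = 16.90 ✓; ∠(PE, EH) = 90.00° ✓; |PE| = 5.700 ✓; bearing(P→B) − bearing(P→E) = 145.0° ✓; |PB| = 5.700 ✓; ∠(PB, BV) = 85.40° ✗; |BV| = 34.40 ✓.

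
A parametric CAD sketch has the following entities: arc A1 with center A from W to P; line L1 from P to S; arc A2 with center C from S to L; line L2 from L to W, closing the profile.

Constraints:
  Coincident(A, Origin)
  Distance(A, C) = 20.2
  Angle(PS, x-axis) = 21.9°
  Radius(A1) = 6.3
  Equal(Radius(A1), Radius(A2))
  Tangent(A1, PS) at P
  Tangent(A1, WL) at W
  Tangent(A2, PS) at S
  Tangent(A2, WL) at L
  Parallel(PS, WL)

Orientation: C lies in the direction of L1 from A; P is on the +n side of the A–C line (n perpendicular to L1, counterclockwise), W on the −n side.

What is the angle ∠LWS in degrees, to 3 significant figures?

32.0°

Tangency of A1 to both parallel lines with radius 6.3 puts P and W at A ± 6.3·n: P = (-2.35, 5.85), W = (2.35, -5.85). Equal radii place S and L the same way about C: S = C + 6.3·n = (16.4, 13.4), L = C − 6.3·n = (21.1, 1.69). Then cos ∠LWS = WL·WS / (|WL||WS|), giving 32.0°.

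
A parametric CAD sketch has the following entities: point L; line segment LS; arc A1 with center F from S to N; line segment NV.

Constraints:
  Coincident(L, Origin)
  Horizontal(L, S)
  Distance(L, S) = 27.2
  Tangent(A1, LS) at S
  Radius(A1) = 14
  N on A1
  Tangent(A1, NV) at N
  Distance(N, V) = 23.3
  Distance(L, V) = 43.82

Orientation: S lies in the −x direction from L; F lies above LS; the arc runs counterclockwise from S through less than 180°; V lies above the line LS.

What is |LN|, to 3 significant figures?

21.7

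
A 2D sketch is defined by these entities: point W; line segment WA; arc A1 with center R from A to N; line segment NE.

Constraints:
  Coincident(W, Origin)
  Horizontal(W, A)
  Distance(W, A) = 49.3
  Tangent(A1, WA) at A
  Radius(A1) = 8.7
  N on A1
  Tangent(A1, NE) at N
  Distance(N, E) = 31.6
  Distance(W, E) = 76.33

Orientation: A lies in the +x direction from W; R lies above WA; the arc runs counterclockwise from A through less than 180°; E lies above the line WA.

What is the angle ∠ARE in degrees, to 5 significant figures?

146.82°

W is at the origin; W and A share the same y with |WA| = 49.3 and A on the +x side, so A = (49.300, 0.0000). Tangency of A1 to WA means the radius RA is perpendicular to WA, so R = A + (0, 8.7) = (49.300, 8.7000). Since RN ⟂ NE (tangency), |RE| = √(8.7² + 31.6²) = 32.776 regardless of where N sits on A1. So E lies on both circle(W, 76.33) and circle(R, 32.776); the above-WA intersection is E = (67.236, 36.132). N is the foot of the tangent from E: N = (57.584, 6.0426).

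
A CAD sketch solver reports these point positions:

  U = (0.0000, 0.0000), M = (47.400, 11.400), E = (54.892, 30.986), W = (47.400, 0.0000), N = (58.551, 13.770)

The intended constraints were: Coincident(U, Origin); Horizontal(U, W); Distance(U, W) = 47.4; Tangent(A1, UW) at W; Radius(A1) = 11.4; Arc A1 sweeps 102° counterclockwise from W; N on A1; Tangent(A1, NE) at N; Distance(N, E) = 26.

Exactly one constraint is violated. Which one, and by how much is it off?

Distance(N, E) = 26 — off by 8.40.

U = (0.00, 0.00) ✓; U.y = 0.00, W.y = 0.00 ✓; |UW| = 47.40 ✓; ∠(MW, WU) = 90.00° ✓; |MW| = 11.40 ✓; bearing(M→N) − bearing(M→W) = 102.0° ✓; |MN| = 11.40 ✓; ∠(MN, NE) = 90.00° ✓; |NE| = 17.60 ✗.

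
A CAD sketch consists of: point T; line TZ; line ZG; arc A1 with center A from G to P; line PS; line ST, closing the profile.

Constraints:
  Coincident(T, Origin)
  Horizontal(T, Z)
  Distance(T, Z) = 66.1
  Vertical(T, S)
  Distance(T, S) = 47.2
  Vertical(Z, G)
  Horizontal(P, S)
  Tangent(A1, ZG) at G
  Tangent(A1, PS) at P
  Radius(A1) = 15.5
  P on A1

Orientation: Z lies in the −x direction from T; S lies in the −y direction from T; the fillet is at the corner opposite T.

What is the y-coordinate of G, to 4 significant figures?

-31.70

T is at the origin; T and Z share the same y with |TZ| = 66.1 and Z on the −x side, so Z = (-66.10, 0.000). TS is vertical with |TS| = 47.2 and S on the −y side, so S = (0.000, -47.20). The virtual corner opposite T is at (-66.10, -47.20). A1 meets ZG tangentially, so AG is at right angles to ZG and since A1 is tangent to PS there, AP ⟂ PS, with radius 15.5, so the center A sits 15.5 in from both sides at A = (-50.60, -31.70). That places the tangent points at G = (-66.10, -31.70) on ZG and P = (-50.60, -47.20) on PS. So G.y = -31.70.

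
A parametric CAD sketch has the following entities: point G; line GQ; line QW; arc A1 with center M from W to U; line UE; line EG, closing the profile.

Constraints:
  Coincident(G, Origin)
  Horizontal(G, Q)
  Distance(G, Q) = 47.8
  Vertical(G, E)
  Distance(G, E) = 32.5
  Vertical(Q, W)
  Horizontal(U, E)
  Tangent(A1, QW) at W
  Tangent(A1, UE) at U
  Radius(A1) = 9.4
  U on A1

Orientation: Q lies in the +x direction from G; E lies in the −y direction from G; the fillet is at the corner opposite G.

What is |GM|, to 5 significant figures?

44.813

G is at the origin; G and Q share the same y with |GQ| = 47.8 and Q on the +x side, so Q = (47.800, 0.0000). GE is vertical with |GE| = 32.5 and E on the −y side, so E = (0.0000, -32.500). The virtual corner opposite G is at (47.800, -32.500). Since A1 is tangent to QW there, MW ⟂ QW and the tangent condition forces MU to be normal to UE, with radius 9.4, so the center M sits 9.4 in from both sides at M = (38.400, -23.100). Then |GM| = |M − G| = 44.813.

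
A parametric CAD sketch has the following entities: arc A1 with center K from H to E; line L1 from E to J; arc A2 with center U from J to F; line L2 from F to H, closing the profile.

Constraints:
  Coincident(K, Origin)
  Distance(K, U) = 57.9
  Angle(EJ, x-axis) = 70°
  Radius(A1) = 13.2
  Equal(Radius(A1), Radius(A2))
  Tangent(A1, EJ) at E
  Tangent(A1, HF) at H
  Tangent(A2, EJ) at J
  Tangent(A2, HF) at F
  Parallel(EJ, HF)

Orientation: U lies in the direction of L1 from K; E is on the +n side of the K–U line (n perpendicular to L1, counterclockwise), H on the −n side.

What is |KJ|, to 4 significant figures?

59.39

The slot axis is L1's direction at 70.0°, so u = (cos 70.0°, sin 70.0°) = (0.3420, 0.9397) and n = (−sin 70.0°, cos 70.0°) = (-0.9397, 0.3420). K is at the origin and U lies 57.9 along u from K, so U = 57.9·u = (19.80, 54.41). Tangency of A1 to both parallel lines with radius 13.2 puts E and H at K ± 13.2·n: E = (-12.40, 4.515), H = (12.40, -4.515). Equal radii place J and F the same way about U: J = U + 13.2·n = (7.399, 58.92), F = U − 13.2·n = (32.21, 49.89). Then |KJ| = |J − K| = 59.39.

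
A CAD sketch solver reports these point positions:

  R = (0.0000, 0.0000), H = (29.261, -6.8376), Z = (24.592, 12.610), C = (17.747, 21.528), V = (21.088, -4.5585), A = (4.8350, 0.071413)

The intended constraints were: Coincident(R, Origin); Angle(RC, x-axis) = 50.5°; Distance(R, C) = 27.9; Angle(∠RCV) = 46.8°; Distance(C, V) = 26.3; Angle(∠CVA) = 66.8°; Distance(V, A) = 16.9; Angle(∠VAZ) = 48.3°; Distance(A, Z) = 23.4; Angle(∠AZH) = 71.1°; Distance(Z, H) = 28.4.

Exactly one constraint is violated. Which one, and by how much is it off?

Distance(Z, H) = 28.4 — off by 8.40.

R = (0.00, 0.00) ✓; RC at 50.50° ✓; |RC| = 27.90 ✓; ∠RCV = 46.80° ✓; |CV| = 26.30 ✓; ∠CVA = 66.80° ✓; |VA| = 16.90 ✓; ∠VAZ = 48.30° ✓; |AZ| = 23.40 ✓; ∠AZH = 71.10° ✓; |ZH| = 20.00 ✗.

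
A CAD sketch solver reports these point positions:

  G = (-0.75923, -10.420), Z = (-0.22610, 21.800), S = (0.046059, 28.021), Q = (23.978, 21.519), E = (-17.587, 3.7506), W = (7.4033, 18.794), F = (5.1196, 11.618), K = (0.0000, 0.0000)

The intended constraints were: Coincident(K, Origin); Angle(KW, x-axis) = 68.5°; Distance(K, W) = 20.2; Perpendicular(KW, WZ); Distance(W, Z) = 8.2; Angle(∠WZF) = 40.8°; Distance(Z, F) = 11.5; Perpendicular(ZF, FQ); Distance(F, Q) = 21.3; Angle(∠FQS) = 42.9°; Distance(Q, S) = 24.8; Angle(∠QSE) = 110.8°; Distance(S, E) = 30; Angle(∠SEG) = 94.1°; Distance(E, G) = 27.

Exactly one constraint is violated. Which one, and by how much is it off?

Distance(E, G) = 27 — off by 5.00.

K = (0.00, 0.00) ✓; KW at 68.50° ✓; |KW| = 20.20 ✓; ∠(KW, WZ) = 90.00° ✓; |WZ| = 8.200 ✓; ∠WZF = 40.80° ✓; |ZF| = 11.50 ✓; ∠(ZF, FQ) = 90.00° ✓; |FQ| = 21.30 ✓; ∠FQS = 42.90° ✓; |QS| = 24.80 ✓; ∠QSE = 110.8° ✓; |SE| = 30.00 ✓; ∠SEG = 94.10° ✓; |EG| = 22.00 ✗.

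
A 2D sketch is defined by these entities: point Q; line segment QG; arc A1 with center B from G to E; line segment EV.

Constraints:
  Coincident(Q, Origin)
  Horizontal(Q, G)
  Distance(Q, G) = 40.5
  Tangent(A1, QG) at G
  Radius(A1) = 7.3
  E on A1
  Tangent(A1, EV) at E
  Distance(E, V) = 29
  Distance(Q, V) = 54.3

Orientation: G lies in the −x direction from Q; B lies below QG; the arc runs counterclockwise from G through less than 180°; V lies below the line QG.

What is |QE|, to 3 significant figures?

48.4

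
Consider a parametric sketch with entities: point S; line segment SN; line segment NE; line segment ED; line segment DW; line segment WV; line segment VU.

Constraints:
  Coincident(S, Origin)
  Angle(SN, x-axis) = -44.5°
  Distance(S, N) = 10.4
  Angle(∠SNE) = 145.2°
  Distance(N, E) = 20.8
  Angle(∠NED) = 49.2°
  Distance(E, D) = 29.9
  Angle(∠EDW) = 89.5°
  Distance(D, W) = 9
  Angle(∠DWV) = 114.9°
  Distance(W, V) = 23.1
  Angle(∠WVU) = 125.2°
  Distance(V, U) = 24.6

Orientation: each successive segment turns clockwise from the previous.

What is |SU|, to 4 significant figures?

38.12

∠DWV = 114.9° gives WV at -5.700° from the x-axis; with |WV| = 23.1, V = (12.98, -7.280). ∠WVU = 125.2° gives VU at -60.50° from the x-axis; with |VU| = 24.6, U = (25.09, -28.69). Then |SU| = |U − S| = 38.12.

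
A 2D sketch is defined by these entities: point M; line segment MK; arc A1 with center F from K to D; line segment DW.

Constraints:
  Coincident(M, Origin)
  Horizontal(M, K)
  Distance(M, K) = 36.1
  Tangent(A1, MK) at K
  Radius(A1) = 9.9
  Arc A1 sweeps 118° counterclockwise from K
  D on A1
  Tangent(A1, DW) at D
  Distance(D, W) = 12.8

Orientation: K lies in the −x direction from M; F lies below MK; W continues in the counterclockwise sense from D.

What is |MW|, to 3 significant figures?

46.6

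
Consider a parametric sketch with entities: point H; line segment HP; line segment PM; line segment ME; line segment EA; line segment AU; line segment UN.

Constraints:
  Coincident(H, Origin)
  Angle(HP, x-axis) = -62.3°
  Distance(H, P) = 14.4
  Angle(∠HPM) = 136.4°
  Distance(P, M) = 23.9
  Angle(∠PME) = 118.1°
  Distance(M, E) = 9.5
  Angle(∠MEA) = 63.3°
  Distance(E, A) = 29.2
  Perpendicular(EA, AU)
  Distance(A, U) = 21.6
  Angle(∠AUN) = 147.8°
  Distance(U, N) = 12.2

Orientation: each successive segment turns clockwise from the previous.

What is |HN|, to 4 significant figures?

36.31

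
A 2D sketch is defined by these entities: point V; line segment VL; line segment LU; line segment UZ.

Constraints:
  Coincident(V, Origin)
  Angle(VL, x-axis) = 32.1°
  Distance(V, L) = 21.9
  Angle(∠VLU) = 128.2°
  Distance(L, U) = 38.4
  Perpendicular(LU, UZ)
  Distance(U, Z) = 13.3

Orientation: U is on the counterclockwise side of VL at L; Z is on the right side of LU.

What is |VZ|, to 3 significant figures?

60.2

V is at the origin; VL runs at 32.1° with length 21.9, so L = 21.9·(cos 32.1°, sin 32.1°) = (18.6, 11.6). ∠VLU = 128.2°, so LU runs at 32.1° + (180° − 128.2°) = 83.9° from the x-axis; with |LU| = 38.4, U = L + 38.4·(cos 83.9°, sin 83.9°) = (22.6, 49.8). LU is perpendicular to UZ; with |UZ| = 13.3 on the right of LU, Z = U + 13.3·(0.994, -0.106) = (35.9, 48.4). Then |VZ| = |Z − V| = 60.2.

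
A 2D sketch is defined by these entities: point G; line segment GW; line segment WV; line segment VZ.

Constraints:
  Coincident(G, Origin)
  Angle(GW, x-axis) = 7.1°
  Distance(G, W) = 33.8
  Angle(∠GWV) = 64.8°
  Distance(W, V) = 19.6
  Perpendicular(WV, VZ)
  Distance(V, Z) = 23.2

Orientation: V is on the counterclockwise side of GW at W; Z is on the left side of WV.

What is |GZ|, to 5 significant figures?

9.0355

∠GWV = 64.8°, so WV runs at 7.1° + (180° − 64.8°) = 122.30° from the x-axis; with |WV| = 19.6, V = W + 19.6·(cos 122.30°, sin 122.30°) = (23.068, 20.745). The perpendicularity gives VZ at right angles to WV; with |VZ| = 23.2 on the left of WV, Z = V + 23.2·(-0.84526, -0.53435) = (3.4574, 8.3479). Then |GZ| = |Z − G| = 9.0355.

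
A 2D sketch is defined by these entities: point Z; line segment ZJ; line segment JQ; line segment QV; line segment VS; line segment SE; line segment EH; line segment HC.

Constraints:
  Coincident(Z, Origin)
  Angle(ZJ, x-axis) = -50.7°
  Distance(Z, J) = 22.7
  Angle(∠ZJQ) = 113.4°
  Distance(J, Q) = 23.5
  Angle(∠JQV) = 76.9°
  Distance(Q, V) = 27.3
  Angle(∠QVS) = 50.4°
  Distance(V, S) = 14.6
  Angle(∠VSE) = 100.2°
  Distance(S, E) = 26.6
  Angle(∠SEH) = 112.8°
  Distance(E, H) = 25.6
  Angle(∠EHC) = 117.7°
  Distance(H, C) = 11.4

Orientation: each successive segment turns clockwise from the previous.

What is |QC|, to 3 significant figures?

32.4

∠SEH = 112.8° gives EH at -137° from the x-axis; with |EH| = 25.6, H = (-12.4, -60.6). ∠EHC = 117.7° gives HC at 161° from the x-axis; with |HC| = 11.4, C = (-23.1, -56.9). Then |QC| = |C − Q| = 32.4.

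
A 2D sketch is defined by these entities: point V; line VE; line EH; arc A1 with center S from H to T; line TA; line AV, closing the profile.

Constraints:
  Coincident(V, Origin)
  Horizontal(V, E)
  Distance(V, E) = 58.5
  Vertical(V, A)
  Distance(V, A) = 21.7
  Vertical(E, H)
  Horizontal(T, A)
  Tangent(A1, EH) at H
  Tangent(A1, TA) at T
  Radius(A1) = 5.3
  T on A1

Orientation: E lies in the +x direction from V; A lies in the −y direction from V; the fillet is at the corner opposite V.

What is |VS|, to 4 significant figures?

55.67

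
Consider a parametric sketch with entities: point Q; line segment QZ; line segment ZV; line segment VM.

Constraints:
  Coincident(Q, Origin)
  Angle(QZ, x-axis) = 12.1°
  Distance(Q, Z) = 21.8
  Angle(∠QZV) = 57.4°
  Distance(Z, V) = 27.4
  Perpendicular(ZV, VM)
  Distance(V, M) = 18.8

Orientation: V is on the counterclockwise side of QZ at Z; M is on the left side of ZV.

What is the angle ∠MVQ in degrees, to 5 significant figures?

40.444°

Q is at the origin; QZ runs at 12.1° with length 21.8, so Z = 21.8·(cos 12.1°, sin 12.1°) = (21.316, 4.5697). ∠QZV = 57.4°, so ZV runs at 12.1° + (180° − 57.4°) = 134.70° from the x-axis; with |ZV| = 27.4, V = Z + 27.4·(cos 134.70°, sin 134.70°) = (2.0427, 24.046). ZV is perpendicular to VM; with |VM| = 18.8 on the left of ZV, M = V + 18.8·(-0.71080, -0.70339) = (-11.320, 10.822). Then cos ∠MVQ = VM·VQ / (|VM||VQ|), giving 40.444°.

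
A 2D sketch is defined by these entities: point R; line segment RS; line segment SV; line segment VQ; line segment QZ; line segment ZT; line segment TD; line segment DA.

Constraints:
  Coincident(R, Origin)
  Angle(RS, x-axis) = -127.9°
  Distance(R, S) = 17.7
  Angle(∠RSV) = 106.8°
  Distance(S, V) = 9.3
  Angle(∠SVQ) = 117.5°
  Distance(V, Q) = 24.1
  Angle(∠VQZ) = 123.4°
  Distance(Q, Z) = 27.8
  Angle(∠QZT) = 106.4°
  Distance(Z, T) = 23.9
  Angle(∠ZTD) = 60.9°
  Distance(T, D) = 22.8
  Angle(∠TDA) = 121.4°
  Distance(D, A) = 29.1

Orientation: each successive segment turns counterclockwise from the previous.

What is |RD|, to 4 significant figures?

7.559

R is at the origin; RS runs at -127.9° with length 17.7, so S = (-10.87, -13.97). ∠RSV = 106.8° gives SV at -54.70° from the x-axis; with |SV| = 9.3, V = (-5.499, -21.56). ∠SVQ = 117.5° gives VQ at 7.800° from the x-axis; with |VQ| = 24.1, Q = (18.38, -18.29). ∠VQZ = 123.4° gives QZ at 64.40° from the x-axis; with |QZ| = 27.8, Z = (30.39, 6.785). ∠QZT = 106.4° gives ZT at 138.0° from the x-axis; with |ZT| = 23.9, T = (12.63, 22.78). ∠ZTD = 60.9° gives TD at -102.9° from the x-axis; with |TD| = 22.8, D = (7.539, 0.5525). Then |RD| = |D − R| = 7.559.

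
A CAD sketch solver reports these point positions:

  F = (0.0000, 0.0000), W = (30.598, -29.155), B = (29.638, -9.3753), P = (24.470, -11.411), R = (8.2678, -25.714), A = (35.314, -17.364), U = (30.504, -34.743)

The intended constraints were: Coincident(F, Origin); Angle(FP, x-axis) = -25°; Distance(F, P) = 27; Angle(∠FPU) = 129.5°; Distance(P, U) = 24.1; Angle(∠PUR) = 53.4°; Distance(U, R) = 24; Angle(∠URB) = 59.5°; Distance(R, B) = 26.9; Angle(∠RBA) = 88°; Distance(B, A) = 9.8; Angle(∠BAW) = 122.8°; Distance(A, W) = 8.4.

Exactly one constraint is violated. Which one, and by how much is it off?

Distance(A, W) = 8.4 — off by 4.30.

F = (0.00, 0.00) ✓; FP at -25.00° ✓; |FP| = 27.00 ✓; ∠FPU = 129.5° ✓; |PU| = 24.10 ✓; ∠PUR = 53.40° ✓; |UR| = 24.00 ✓; ∠URB = 59.50° ✓; |RB| = 26.90 ✓; ∠RBA = 87.99° ✓; |BA| = 9.800 ✓; ∠BAW = 122.8° ✓; |AW| = 12.70 ✗.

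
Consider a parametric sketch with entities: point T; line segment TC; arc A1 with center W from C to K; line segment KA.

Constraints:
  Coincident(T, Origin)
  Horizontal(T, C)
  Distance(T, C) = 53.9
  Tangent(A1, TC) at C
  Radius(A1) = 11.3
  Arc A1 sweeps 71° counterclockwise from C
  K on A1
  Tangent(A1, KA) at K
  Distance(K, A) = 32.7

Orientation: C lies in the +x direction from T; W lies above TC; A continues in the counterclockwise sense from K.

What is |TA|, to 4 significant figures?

84.53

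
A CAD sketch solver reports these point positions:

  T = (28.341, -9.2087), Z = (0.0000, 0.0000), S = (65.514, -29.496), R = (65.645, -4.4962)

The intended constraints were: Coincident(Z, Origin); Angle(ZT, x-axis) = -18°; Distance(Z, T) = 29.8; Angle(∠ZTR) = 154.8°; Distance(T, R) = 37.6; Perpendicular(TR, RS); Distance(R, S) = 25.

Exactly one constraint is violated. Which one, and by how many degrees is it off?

Perpendicular(TR, RS) — off by 7.50°.

Z = (0.00, 0.00) ✓; ZT at -18.00° ✓; |ZT| = 29.80 ✓; ∠ZTR = 154.8° ✓; |TR| = 37.60 ✓; ∠(TR, RS) = 97.50° ✗; |RS| = 25.00 ✓.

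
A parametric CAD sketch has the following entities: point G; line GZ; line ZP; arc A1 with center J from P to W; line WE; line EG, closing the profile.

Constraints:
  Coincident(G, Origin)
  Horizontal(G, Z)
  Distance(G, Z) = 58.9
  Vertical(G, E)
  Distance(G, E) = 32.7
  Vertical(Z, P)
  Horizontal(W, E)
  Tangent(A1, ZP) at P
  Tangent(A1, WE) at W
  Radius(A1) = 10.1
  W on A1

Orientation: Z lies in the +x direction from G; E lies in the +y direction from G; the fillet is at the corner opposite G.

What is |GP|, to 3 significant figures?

63.1

The virtual corner opposite G is at (58.9, 32.7). Since A1 is tangent to ZP there, JP ⟂ ZP and A1 meets WE tangentially, so JW is at right angles to WE, with radius 10.1, so the center J sits 10.1 in from both sides at J = (48.8, 22.6). That places the tangent points at P = (58.9, 22.6) on ZP and W = (48.8, 32.7) on WE. Then |GP| = |P − G| = 63.1.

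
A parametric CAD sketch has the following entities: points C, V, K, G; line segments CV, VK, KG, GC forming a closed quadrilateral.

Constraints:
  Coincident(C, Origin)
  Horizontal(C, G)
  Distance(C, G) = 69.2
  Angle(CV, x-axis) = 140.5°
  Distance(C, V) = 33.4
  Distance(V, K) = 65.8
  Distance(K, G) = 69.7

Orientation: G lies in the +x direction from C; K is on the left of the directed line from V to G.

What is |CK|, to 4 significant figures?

64.27

C is at the origin; C and G share the same y with |CG| = 69.2 and G in +x, so G = (69.2, 0). CV runs at 140.5° with |CV| = 33.4, so V = (-25.77, 21.25). K is determined by |VK| = 65.8 and |KG| = 69.7 together: it lies at the intersection of circle(V, 65.8) and circle(G, 69.7). With |VG| = 97.32, the foot of the radical line on VG is 45.94 from V and the perpendicular offset is √(65.8² − 45.94²) = 47.10. Taking the left-of-VG solution: K = (29.35, 57.18).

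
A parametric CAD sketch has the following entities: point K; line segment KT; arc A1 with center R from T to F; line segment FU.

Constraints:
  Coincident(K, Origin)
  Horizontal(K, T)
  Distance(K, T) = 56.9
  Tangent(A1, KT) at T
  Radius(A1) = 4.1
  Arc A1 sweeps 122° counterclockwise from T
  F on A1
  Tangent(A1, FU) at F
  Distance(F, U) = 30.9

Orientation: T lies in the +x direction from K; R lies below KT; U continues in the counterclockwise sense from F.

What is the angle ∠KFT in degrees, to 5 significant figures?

112.30°

K is at the origin; K and T share the same y with |KT| = 56.9 and T on the +x side, so T = (56.900, 0.0000). The tangent condition forces RT to be normal to KT, so R = T + (0, -4.1) = (56.900, -4.1000). On A1, T sits at bearing 90° from R; a 122° counterclockwise sweep puts F at bearing 212°, so F = R + 4.1·(cos 212°, sin 212°) = (53.423, -6.2727). Then cos ∠KFT = FK·FT / (|FK||FT|), giving 112.30°.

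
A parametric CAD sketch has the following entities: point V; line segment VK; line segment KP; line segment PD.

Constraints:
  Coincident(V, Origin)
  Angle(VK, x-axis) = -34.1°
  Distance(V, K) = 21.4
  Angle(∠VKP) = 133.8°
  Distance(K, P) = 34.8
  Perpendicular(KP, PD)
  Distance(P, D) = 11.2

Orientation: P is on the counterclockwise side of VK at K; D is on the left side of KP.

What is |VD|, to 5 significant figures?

49.793

V is at the origin; VK runs at -34.1° with length 21.4, so K = 21.4·(cos -34.1°, sin -34.1°) = (17.720, -11.998). ∠VKP = 133.8°, so KP runs at -34.1° + (180° − 133.8°) = 12.100° from the x-axis; with |KP| = 34.8, P = K + 34.8·(cos 12.100°, sin 12.100°) = (51.747, -4.7029). KP is perpendicular to PD; with |PD| = 11.2 on the left of KP, D = P + 11.2·(-0.20962, 0.97778) = (49.400, 6.2482). Then |VD| = |D − V| = 49.793.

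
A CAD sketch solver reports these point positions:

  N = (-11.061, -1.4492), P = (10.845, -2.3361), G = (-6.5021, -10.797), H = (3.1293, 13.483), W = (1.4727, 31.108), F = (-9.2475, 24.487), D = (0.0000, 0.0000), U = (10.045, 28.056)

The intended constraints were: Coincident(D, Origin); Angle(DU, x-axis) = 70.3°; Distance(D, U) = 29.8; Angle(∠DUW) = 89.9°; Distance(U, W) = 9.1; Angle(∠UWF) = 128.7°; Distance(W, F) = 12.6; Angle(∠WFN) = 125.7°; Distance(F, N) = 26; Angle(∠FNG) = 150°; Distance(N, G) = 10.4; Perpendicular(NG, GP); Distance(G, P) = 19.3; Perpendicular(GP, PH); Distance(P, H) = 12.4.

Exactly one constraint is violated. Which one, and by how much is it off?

Distance(P, H) = 12.4 — off by 5.20.

D = (0.00, 0.00) ✓; DU at 70.30° ✓; |DU| = 29.80 ✓; ∠DUW = 89.90° ✓; |UW| = 9.099 ✓; ∠UWF = 128.7° ✓; |WF| = 12.60 ✓; ∠WFN = 125.7° ✓; |FN| = 26.00 ✓; ∠FNG = 150.0° ✓; |NG| = 10.40 ✓; ∠(NG, GP) = 90.00° ✓; |GP| = 19.30 ✓; ∠(GP, PH) = 90.00° ✓; |PH| = 17.60 ✗.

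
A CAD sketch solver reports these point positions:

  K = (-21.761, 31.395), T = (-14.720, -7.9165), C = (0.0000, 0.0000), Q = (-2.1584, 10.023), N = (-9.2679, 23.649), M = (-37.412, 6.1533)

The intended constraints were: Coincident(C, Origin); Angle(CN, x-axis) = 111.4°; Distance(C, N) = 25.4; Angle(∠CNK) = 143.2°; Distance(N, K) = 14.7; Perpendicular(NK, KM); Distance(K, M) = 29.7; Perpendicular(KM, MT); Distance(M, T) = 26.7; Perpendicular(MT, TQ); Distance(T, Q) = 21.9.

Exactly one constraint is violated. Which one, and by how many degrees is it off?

Perpendicular(MT, TQ) — off by 3.20°.

C = (0.00, 0.00) ✓; CN at 111.4° ✓; |CN| = 25.40 ✓; ∠CNK = 143.2° ✓; |NK| = 14.70 ✓; ∠(NK, KM) = 90.00° ✓; |KM| = 29.70 ✓; ∠(KM, MT) = 90.00° ✓; |MT| = 26.70 ✓; ∠(MT, TQ) = 86.80° ✗; |TQ| = 21.90 ✓.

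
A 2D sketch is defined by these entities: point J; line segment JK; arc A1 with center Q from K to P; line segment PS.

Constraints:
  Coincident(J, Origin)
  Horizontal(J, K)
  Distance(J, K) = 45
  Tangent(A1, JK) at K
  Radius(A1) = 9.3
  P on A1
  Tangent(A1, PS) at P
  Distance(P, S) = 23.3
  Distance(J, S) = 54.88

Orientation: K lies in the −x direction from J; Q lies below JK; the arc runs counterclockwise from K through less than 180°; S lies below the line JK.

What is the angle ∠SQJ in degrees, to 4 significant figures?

96.75°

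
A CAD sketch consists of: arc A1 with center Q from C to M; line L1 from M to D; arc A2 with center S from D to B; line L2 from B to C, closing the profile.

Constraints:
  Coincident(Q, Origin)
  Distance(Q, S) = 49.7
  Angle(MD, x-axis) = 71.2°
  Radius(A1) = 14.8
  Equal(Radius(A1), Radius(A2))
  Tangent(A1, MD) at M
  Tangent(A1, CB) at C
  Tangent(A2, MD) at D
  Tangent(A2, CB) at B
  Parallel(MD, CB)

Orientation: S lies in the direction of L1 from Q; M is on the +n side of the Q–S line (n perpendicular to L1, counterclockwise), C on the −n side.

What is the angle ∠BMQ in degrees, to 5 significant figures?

59.223°

Tangency of A1 to both parallel lines with radius 14.8 puts M and C at Q ± 14.8·n: M = (-14.010, 4.7695), C = (14.010, -4.7695). Equal radii place D and B the same way about S: D = S + 14.8·n = (2.0062, 51.818), B = S − 14.8·n = (30.027, 42.279). Then cos ∠BMQ = MB·MQ / (|MB||MQ|), giving 59.223°.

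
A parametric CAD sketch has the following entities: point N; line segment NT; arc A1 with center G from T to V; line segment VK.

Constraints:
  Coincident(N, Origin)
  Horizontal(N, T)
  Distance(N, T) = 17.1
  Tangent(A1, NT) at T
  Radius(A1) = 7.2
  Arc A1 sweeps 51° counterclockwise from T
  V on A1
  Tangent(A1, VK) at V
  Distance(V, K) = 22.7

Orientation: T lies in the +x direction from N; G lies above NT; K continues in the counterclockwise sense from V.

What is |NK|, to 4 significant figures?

42.19

N is at the origin; N and T share the same y with |NT| = 17.1 and T on the +x side, so T = (17.10, 0.000). Since A1 is tangent to NT there, GT ⟂ NT, so G = T + (0, 7.2) = (17.10, 7.200). On A1, T sits at bearing -90° from G; a 51° counterclockwise sweep puts V at bearing -39°, so V = G + 7.2·(cos -39°, sin -39°) = (22.70, 2.669). The tangent condition forces GV to be normal to VK, so VK runs along (−sin -39°, cos -39°); with |VK| = 22.7, K = (36.98, 20.31). Then |NK| = |K − N| = 42.19.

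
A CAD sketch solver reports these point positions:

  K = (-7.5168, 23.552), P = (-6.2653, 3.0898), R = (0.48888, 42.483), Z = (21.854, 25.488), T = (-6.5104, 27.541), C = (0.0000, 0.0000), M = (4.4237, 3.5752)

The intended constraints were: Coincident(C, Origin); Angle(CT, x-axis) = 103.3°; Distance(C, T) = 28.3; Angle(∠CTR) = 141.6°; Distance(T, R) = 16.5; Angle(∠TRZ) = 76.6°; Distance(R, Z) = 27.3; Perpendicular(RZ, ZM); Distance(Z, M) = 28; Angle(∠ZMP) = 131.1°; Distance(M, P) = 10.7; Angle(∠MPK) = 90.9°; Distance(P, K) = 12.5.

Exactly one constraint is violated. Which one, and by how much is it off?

Distance(P, K) = 12.5 — off by 8.00.

C = (0.00, 0.00) ✓; CT at 103.3° ✓; |CT| = 28.30 ✓; ∠CTR = 141.6° ✓; |TR| = 16.50 ✓; ∠TRZ = 76.60° ✓; |RZ| = 27.30 ✓; ∠(RZ, ZM) = 90.00° ✓; |ZM| = 28.00 ✓; ∠ZMP = 131.1° ✓; |MP| = 10.70 ✓; ∠MPK = 90.90° ✓; |PK| = 20.50 ✗.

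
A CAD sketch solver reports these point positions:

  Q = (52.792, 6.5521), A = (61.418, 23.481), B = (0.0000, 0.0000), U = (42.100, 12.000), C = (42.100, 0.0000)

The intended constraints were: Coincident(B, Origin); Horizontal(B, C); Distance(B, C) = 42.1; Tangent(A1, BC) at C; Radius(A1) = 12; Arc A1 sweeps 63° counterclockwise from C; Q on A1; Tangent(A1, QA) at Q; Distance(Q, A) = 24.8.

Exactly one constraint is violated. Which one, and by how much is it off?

Distance(Q, A) = 24.8 — off by 5.80.

B = (0.00, 0.00) ✓; B.y = 0.00, C.y = 0.00 ✓; |BC| = 42.10 ✓; ∠(UC, CB) = 90.00° ✓; |UC| = 12.00 ✓; bearing(U→Q) − bearing(U→C) = 63.00° ✓; |UQ| = 12.00 ✓; ∠(UQ, QA) = 90.00° ✓; |QA| = 19.00 ✗.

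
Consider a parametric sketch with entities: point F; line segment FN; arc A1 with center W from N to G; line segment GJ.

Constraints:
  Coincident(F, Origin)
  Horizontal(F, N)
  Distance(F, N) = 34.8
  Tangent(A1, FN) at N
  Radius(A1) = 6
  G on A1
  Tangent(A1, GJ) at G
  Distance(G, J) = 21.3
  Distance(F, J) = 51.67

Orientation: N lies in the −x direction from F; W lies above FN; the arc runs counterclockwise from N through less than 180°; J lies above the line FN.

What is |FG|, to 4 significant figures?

32.01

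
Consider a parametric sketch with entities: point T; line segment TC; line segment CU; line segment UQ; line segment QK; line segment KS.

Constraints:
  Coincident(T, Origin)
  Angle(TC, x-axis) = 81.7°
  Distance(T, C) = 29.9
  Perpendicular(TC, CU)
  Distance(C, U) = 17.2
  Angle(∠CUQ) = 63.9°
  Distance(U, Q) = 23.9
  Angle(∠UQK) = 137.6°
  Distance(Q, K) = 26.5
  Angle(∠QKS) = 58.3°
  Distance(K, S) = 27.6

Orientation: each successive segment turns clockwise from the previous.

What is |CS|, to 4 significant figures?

13.68

∠UQK = 137.6° gives QK at -166.8° from the x-axis; with |QK| = 26.5, K = (-17.97, 1.332). ∠QKS = 58.3° gives KS at 71.50° from the x-axis; with |KS| = 27.6, S = (-9.209, 27.51). Then |CS| = |S − C| = 13.68.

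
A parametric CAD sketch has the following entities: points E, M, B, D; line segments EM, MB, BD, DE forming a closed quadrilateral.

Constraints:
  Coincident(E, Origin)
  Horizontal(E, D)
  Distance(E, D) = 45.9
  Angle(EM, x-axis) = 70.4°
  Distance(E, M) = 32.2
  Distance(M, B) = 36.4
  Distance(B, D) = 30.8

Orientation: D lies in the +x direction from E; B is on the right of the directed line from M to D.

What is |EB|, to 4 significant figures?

16.66

E is at the origin; E and D share the same y with |ED| = 45.9 and D in +x, so D = (45.9, 0). EM runs at 70.4° with |EM| = 32.2, so M = (10.80, 30.33). B is determined by |MB| = 36.4 and |BD| = 30.8 together: it lies at the intersection of circle(M, 36.4) and circle(D, 30.8). With |MD| = 46.39, the foot of the radical line on MD is 27.25 from M and the perpendicular offset is √(36.4² − 27.25²) = 24.13. Taking the right-of-MD solution: B = (15.64, -5.743).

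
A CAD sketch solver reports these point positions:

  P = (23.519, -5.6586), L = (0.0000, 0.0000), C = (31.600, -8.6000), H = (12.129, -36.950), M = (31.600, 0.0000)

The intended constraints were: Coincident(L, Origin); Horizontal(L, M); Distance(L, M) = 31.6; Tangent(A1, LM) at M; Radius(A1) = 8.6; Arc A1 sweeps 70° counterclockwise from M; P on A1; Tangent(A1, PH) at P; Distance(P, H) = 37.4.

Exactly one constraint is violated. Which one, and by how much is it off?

Distance(P, H) = 37.4 — off by 4.10.

L = (0.00, 0.00) ✓; L.y = 0.00, M.y = 0.00 ✓; |LM| = 31.60 ✓; ∠(CM, ML) = 90.00° ✓; |CM| = 8.600 ✓; bearing(C→P) − bearing(C→M) = 70.00° ✓; |CP| = 8.600 ✓; ∠(CP, PH) = 90.00° ✓; |PH| = 33.30 ✗.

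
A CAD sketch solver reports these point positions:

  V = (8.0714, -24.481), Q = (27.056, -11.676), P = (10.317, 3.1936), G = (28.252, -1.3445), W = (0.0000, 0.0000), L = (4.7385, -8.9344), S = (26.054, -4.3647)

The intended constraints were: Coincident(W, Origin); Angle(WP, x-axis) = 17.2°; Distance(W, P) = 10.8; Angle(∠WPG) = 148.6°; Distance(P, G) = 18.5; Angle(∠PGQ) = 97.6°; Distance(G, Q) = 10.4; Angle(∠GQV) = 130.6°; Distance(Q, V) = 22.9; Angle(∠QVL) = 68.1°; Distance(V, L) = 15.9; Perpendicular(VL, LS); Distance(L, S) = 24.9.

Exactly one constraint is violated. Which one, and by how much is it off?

Distance(L, S) = 24.9 — off by 3.10.

W = (0.00, 0.00) ✓; WP at 17.20° ✓; |WP| = 10.80 ✓; ∠WPG = 148.6° ✓; |PG| = 18.50 ✓; ∠PGQ = 97.60° ✓; |GQ| = 10.40 ✓; ∠GQV = 130.6° ✓; |QV| = 22.90 ✓; ∠QVL = 68.10° ✓; |VL| = 15.90 ✓; ∠(VL, LS) = 90.00° ✓; |LS| = 21.80 ✗.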